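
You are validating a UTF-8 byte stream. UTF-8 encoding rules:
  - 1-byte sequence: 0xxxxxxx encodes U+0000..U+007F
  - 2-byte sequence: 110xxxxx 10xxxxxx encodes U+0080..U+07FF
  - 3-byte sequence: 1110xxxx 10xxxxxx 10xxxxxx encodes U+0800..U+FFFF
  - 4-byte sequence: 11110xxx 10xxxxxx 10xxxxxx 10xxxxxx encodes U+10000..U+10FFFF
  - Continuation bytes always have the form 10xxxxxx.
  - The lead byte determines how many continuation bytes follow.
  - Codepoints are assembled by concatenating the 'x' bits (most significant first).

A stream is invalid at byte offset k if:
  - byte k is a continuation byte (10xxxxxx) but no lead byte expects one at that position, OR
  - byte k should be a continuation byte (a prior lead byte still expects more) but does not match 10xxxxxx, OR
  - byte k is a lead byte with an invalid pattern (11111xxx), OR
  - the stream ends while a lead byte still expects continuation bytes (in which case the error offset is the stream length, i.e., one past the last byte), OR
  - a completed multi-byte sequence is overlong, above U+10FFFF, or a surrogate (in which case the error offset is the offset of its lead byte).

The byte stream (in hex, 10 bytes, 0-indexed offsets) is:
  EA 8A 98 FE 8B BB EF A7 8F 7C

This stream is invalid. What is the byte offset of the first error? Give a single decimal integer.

Answer: 3

Derivation:
Byte[0]=EA: 3-byte lead, need 2 cont bytes. acc=0xA
Byte[1]=8A: continuation. acc=(acc<<6)|0x0A=0x28A
Byte[2]=98: continuation. acc=(acc<<6)|0x18=0xA298
Completed: cp=U+A298 (starts at byte 0)
Byte[3]=FE: INVALID lead byte (not 0xxx/110x/1110/11110)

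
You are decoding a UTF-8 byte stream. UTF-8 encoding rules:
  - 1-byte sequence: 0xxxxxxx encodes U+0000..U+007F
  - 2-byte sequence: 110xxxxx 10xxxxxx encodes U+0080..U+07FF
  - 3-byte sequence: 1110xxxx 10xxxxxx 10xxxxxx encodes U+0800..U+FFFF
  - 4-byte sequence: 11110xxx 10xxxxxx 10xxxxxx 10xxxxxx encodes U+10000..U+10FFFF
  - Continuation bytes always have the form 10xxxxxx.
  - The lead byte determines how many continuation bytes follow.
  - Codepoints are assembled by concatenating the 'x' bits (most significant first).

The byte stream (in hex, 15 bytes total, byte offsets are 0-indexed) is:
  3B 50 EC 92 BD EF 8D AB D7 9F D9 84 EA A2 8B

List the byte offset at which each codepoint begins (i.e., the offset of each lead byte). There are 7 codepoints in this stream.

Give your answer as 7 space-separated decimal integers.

Byte[0]=3B: 1-byte ASCII. cp=U+003B
Byte[1]=50: 1-byte ASCII. cp=U+0050
Byte[2]=EC: 3-byte lead, need 2 cont bytes. acc=0xC
Byte[3]=92: continuation. acc=(acc<<6)|0x12=0x312
Byte[4]=BD: continuation. acc=(acc<<6)|0x3D=0xC4BD
Completed: cp=U+C4BD (starts at byte 2)
Byte[5]=EF: 3-byte lead, need 2 cont bytes. acc=0xF
Byte[6]=8D: continuation. acc=(acc<<6)|0x0D=0x3CD
Byte[7]=AB: continuation. acc=(acc<<6)|0x2B=0xF36B
Completed: cp=U+F36B (starts at byte 5)
Byte[8]=D7: 2-byte lead, need 1 cont bytes. acc=0x17
Byte[9]=9F: continuation. acc=(acc<<6)|0x1F=0x5DF
Completed: cp=U+05DF (starts at byte 8)
Byte[10]=D9: 2-byte lead, need 1 cont bytes. acc=0x19
Byte[11]=84: continuation. acc=(acc<<6)|0x04=0x644
Completed: cp=U+0644 (starts at byte 10)
Byte[12]=EA: 3-byte lead, need 2 cont bytes. acc=0xA
Byte[13]=A2: continuation. acc=(acc<<6)|0x22=0x2A2
Byte[14]=8B: continuation. acc=(acc<<6)|0x0B=0xA88B
Completed: cp=U+A88B (starts at byte 12)

Answer: 0 1 2 5 8 10 12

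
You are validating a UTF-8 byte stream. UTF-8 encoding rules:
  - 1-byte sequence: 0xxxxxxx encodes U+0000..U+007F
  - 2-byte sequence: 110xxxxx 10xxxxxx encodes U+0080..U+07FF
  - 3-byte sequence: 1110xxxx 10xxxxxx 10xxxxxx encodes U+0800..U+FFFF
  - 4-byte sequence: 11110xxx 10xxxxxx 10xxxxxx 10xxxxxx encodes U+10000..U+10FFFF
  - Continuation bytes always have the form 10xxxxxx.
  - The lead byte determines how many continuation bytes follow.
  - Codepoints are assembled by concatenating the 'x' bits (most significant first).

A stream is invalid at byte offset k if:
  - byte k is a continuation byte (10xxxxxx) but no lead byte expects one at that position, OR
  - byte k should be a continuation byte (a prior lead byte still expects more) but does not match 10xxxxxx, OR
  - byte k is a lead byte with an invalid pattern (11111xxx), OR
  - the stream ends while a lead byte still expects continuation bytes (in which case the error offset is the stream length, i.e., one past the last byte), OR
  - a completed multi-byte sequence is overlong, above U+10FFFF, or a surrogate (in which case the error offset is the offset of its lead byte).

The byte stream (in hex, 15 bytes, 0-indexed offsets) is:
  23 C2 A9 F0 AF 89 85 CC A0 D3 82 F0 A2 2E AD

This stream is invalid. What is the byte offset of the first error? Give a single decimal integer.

Byte[0]=23: 1-byte ASCII. cp=U+0023
Byte[1]=C2: 2-byte lead, need 1 cont bytes. acc=0x2
Byte[2]=A9: continuation. acc=(acc<<6)|0x29=0xA9
Completed: cp=U+00A9 (starts at byte 1)
Byte[3]=F0: 4-byte lead, need 3 cont bytes. acc=0x0
Byte[4]=AF: continuation. acc=(acc<<6)|0x2F=0x2F
Byte[5]=89: continuation. acc=(acc<<6)|0x09=0xBC9
Byte[6]=85: continuation. acc=(acc<<6)|0x05=0x2F245
Completed: cp=U+2F245 (starts at byte 3)
Byte[7]=CC: 2-byte lead, need 1 cont bytes. acc=0xC
Byte[8]=A0: continuation. acc=(acc<<6)|0x20=0x320
Completed: cp=U+0320 (starts at byte 7)
Byte[9]=D3: 2-byte lead, need 1 cont bytes. acc=0x13
Byte[10]=82: continuation. acc=(acc<<6)|0x02=0x4C2
Completed: cp=U+04C2 (starts at byte 9)
Byte[11]=F0: 4-byte lead, need 3 cont bytes. acc=0x0
Byte[12]=A2: continuation. acc=(acc<<6)|0x22=0x22
Byte[13]=2E: expected 10xxxxxx continuation. INVALID

Answer: 13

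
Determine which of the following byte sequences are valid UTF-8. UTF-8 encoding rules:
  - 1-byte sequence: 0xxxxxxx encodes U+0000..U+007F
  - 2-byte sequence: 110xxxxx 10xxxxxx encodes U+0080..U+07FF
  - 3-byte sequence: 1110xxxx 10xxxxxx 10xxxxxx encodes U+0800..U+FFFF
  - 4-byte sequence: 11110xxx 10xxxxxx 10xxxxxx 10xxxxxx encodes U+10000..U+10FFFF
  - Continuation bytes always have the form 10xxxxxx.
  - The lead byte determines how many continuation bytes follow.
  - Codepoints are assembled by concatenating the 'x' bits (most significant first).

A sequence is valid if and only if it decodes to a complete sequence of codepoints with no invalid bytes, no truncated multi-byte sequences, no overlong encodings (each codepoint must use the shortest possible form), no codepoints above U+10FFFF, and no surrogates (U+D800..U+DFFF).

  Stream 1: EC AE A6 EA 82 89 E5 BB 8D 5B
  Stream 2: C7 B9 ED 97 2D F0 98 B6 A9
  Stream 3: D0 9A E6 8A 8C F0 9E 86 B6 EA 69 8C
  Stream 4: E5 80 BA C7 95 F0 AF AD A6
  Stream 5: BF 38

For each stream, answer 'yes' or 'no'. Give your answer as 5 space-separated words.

Answer: yes no no yes no

Derivation:
Stream 1: decodes cleanly. VALID
Stream 2: error at byte offset 4. INVALID
Stream 3: error at byte offset 10. INVALID
Stream 4: decodes cleanly. VALID
Stream 5: error at byte offset 0. INVALID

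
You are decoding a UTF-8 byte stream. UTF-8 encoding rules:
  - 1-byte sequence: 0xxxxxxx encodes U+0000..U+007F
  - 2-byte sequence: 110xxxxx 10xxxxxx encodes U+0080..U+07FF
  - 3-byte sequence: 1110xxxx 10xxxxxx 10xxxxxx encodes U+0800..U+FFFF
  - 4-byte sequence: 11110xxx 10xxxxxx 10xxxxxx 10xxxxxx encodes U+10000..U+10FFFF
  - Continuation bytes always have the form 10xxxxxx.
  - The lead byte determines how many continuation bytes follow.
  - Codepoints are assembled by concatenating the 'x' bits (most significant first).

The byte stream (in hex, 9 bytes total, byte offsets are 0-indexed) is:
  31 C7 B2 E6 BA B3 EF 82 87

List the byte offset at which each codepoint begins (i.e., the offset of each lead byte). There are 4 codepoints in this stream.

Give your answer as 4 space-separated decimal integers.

Byte[0]=31: 1-byte ASCII. cp=U+0031
Byte[1]=C7: 2-byte lead, need 1 cont bytes. acc=0x7
Byte[2]=B2: continuation. acc=(acc<<6)|0x32=0x1F2
Completed: cp=U+01F2 (starts at byte 1)
Byte[3]=E6: 3-byte lead, need 2 cont bytes. acc=0x6
Byte[4]=BA: continuation. acc=(acc<<6)|0x3A=0x1BA
Byte[5]=B3: continuation. acc=(acc<<6)|0x33=0x6EB3
Completed: cp=U+6EB3 (starts at byte 3)
Byte[6]=EF: 3-byte lead, need 2 cont bytes. acc=0xF
Byte[7]=82: continuation. acc=(acc<<6)|0x02=0x3C2
Byte[8]=87: continuation. acc=(acc<<6)|0x07=0xF087
Completed: cp=U+F087 (starts at byte 6)

Answer: 0 1 3 6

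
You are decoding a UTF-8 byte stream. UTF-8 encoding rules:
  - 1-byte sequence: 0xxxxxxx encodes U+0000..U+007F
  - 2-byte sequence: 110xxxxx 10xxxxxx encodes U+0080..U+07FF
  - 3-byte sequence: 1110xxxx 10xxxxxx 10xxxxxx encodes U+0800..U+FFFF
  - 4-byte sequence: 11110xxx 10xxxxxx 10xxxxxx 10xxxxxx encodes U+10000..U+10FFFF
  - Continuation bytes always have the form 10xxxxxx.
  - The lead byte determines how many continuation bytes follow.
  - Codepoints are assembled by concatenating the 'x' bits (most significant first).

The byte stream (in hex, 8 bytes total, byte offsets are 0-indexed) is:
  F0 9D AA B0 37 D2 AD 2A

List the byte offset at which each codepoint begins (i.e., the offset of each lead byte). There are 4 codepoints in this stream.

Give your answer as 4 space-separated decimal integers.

Byte[0]=F0: 4-byte lead, need 3 cont bytes. acc=0x0
Byte[1]=9D: continuation. acc=(acc<<6)|0x1D=0x1D
Byte[2]=AA: continuation. acc=(acc<<6)|0x2A=0x76A
Byte[3]=B0: continuation. acc=(acc<<6)|0x30=0x1DAB0
Completed: cp=U+1DAB0 (starts at byte 0)
Byte[4]=37: 1-byte ASCII. cp=U+0037
Byte[5]=D2: 2-byte lead, need 1 cont bytes. acc=0x12
Byte[6]=AD: continuation. acc=(acc<<6)|0x2D=0x4AD
Completed: cp=U+04AD (starts at byte 5)
Byte[7]=2A: 1-byte ASCII. cp=U+002A

Answer: 0 4 5 7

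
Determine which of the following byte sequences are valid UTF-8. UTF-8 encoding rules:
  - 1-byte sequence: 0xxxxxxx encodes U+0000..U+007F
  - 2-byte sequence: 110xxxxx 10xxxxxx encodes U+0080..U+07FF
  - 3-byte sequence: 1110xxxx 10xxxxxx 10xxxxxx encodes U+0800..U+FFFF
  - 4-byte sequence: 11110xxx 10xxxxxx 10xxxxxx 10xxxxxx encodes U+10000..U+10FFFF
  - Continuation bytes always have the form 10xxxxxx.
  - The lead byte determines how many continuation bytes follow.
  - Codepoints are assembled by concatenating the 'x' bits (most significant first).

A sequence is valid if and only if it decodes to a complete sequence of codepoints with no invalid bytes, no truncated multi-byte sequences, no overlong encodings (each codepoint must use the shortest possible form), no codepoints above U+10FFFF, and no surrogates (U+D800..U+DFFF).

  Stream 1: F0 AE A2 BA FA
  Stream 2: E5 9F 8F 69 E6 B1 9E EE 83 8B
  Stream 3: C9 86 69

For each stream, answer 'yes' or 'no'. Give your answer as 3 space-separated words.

Stream 1: error at byte offset 4. INVALID
Stream 2: decodes cleanly. VALID
Stream 3: decodes cleanly. VALID

Answer: no yes yes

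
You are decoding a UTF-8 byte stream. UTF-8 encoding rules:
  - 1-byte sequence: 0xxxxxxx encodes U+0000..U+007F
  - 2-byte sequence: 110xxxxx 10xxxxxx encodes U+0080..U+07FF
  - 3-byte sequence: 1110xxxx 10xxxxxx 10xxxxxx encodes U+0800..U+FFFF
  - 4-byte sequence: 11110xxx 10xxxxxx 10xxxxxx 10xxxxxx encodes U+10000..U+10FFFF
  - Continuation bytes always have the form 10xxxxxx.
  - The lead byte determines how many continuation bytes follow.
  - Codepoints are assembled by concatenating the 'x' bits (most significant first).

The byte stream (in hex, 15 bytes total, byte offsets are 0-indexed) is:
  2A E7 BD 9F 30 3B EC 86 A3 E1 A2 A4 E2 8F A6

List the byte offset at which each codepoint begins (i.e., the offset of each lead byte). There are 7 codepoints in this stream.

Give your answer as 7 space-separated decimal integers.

Answer: 0 1 4 5 6 9 12

Derivation:
Byte[0]=2A: 1-byte ASCII. cp=U+002A
Byte[1]=E7: 3-byte lead, need 2 cont bytes. acc=0x7
Byte[2]=BD: continuation. acc=(acc<<6)|0x3D=0x1FD
Byte[3]=9F: continuation. acc=(acc<<6)|0x1F=0x7F5F
Completed: cp=U+7F5F (starts at byte 1)
Byte[4]=30: 1-byte ASCII. cp=U+0030
Byte[5]=3B: 1-byte ASCII. cp=U+003B
Byte[6]=EC: 3-byte lead, need 2 cont bytes. acc=0xC
Byte[7]=86: continuation. acc=(acc<<6)|0x06=0x306
Byte[8]=A3: continuation. acc=(acc<<6)|0x23=0xC1A3
Completed: cp=U+C1A3 (starts at byte 6)
Byte[9]=E1: 3-byte lead, need 2 cont bytes. acc=0x1
Byte[10]=A2: continuation. acc=(acc<<6)|0x22=0x62
Byte[11]=A4: continuation. acc=(acc<<6)|0x24=0x18A4
Completed: cp=U+18A4 (starts at byte 9)
Byte[12]=E2: 3-byte lead, need 2 cont bytes. acc=0x2
Byte[13]=8F: continuation. acc=(acc<<6)|0x0F=0x8F
Byte[14]=A6: continuation. acc=(acc<<6)|0x26=0x23E6
Completed: cp=U+23E6 (starts at byte 12)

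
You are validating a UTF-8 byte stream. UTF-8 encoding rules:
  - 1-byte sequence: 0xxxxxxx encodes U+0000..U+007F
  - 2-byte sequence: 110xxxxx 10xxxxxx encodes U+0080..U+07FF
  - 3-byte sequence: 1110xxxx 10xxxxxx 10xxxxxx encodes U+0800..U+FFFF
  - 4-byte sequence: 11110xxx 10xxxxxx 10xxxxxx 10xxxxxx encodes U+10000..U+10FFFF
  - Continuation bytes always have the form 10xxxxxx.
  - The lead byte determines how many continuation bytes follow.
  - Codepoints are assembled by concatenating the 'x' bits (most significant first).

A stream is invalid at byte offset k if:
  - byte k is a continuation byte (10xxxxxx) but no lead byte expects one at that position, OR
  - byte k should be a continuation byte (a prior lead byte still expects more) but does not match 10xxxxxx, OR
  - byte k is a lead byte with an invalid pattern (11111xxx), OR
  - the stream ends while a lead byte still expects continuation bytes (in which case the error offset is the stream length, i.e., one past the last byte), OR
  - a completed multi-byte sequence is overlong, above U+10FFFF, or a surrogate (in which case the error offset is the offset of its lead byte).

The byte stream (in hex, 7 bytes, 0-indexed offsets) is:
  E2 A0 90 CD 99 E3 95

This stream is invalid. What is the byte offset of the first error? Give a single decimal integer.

Byte[0]=E2: 3-byte lead, need 2 cont bytes. acc=0x2
Byte[1]=A0: continuation. acc=(acc<<6)|0x20=0xA0
Byte[2]=90: continuation. acc=(acc<<6)|0x10=0x2810
Completed: cp=U+2810 (starts at byte 0)
Byte[3]=CD: 2-byte lead, need 1 cont bytes. acc=0xD
Byte[4]=99: continuation. acc=(acc<<6)|0x19=0x359
Completed: cp=U+0359 (starts at byte 3)
Byte[5]=E3: 3-byte lead, need 2 cont bytes. acc=0x3
Byte[6]=95: continuation. acc=(acc<<6)|0x15=0xD5
Byte[7]: stream ended, expected continuation. INVALID

Answer: 7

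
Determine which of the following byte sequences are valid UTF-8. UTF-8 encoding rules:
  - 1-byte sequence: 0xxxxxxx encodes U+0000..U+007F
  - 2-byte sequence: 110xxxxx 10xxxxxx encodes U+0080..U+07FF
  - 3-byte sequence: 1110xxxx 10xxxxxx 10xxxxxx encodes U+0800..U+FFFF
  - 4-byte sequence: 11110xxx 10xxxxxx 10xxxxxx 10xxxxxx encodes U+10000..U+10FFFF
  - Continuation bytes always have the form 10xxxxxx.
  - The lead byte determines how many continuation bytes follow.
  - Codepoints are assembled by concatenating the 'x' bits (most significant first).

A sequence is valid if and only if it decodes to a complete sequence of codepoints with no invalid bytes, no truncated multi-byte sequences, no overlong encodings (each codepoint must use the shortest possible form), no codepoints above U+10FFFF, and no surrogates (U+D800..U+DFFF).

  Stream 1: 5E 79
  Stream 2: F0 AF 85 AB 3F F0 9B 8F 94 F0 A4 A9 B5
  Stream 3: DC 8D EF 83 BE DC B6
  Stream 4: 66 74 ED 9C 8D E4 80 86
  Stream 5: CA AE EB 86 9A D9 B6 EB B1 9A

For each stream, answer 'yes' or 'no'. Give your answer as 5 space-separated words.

Answer: yes yes yes yes yes

Derivation:
Stream 1: decodes cleanly. VALID
Stream 2: decodes cleanly. VALID
Stream 3: decodes cleanly. VALID
Stream 4: decodes cleanly. VALID
Stream 5: decodes cleanly. VALID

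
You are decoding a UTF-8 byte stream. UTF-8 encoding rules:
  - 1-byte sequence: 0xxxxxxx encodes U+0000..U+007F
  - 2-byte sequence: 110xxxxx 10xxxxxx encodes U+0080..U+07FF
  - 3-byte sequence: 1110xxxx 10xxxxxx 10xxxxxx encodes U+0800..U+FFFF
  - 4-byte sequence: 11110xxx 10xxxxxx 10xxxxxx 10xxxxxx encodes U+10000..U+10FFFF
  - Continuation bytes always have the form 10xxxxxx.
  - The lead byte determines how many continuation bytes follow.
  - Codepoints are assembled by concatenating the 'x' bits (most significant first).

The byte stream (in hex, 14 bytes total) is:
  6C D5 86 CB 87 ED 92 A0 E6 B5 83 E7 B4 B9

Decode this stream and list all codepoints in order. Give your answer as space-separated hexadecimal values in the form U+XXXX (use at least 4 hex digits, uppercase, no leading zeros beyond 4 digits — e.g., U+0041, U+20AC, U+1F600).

Byte[0]=6C: 1-byte ASCII. cp=U+006C
Byte[1]=D5: 2-byte lead, need 1 cont bytes. acc=0x15
Byte[2]=86: continuation. acc=(acc<<6)|0x06=0x546
Completed: cp=U+0546 (starts at byte 1)
Byte[3]=CB: 2-byte lead, need 1 cont bytes. acc=0xB
Byte[4]=87: continuation. acc=(acc<<6)|0x07=0x2C7
Completed: cp=U+02C7 (starts at byte 3)
Byte[5]=ED: 3-byte lead, need 2 cont bytes. acc=0xD
Byte[6]=92: continuation. acc=(acc<<6)|0x12=0x352
Byte[7]=A0: continuation. acc=(acc<<6)|0x20=0xD4A0
Completed: cp=U+D4A0 (starts at byte 5)
Byte[8]=E6: 3-byte lead, need 2 cont bytes. acc=0x6
Byte[9]=B5: continuation. acc=(acc<<6)|0x35=0x1B5
Byte[10]=83: continuation. acc=(acc<<6)|0x03=0x6D43
Completed: cp=U+6D43 (starts at byte 8)
Byte[11]=E7: 3-byte lead, need 2 cont bytes. acc=0x7
Byte[12]=B4: continuation. acc=(acc<<6)|0x34=0x1F4
Byte[13]=B9: continuation. acc=(acc<<6)|0x39=0x7D39
Completed: cp=U+7D39 (starts at byte 11)

Answer: U+006C U+0546 U+02C7 U+D4A0 U+6D43 U+7D39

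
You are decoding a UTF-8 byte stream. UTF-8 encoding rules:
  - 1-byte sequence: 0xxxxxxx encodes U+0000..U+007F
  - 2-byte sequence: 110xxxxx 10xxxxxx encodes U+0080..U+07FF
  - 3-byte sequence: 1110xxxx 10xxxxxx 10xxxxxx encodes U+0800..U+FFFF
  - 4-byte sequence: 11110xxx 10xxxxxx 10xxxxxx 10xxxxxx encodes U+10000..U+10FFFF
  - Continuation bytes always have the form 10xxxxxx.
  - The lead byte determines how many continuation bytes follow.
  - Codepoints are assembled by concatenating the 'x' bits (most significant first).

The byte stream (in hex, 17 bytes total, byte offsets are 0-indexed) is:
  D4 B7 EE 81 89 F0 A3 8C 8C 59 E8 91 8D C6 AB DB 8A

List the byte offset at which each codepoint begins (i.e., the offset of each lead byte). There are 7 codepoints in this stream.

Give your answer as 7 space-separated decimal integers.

Byte[0]=D4: 2-byte lead, need 1 cont bytes. acc=0x14
Byte[1]=B7: continuation. acc=(acc<<6)|0x37=0x537
Completed: cp=U+0537 (starts at byte 0)
Byte[2]=EE: 3-byte lead, need 2 cont bytes. acc=0xE
Byte[3]=81: continuation. acc=(acc<<6)|0x01=0x381
Byte[4]=89: continuation. acc=(acc<<6)|0x09=0xE049
Completed: cp=U+E049 (starts at byte 2)
Byte[5]=F0: 4-byte lead, need 3 cont bytes. acc=0x0
Byte[6]=A3: continuation. acc=(acc<<6)|0x23=0x23
Byte[7]=8C: continuation. acc=(acc<<6)|0x0C=0x8CC
Byte[8]=8C: continuation. acc=(acc<<6)|0x0C=0x2330C
Completed: cp=U+2330C (starts at byte 5)
Byte[9]=59: 1-byte ASCII. cp=U+0059
Byte[10]=E8: 3-byte lead, need 2 cont bytes. acc=0x8
Byte[11]=91: continuation. acc=(acc<<6)|0x11=0x211
Byte[12]=8D: continuation. acc=(acc<<6)|0x0D=0x844D
Completed: cp=U+844D (starts at byte 10)
Byte[13]=C6: 2-byte lead, need 1 cont bytes. acc=0x6
Byte[14]=AB: continuation. acc=(acc<<6)|0x2B=0x1AB
Completed: cp=U+01AB (starts at byte 13)
Byte[15]=DB: 2-byte lead, need 1 cont bytes. acc=0x1B
Byte[16]=8A: continuation. acc=(acc<<6)|0x0A=0x6CA
Completed: cp=U+06CA (starts at byte 15)

Answer: 0 2 5 9 10 13 15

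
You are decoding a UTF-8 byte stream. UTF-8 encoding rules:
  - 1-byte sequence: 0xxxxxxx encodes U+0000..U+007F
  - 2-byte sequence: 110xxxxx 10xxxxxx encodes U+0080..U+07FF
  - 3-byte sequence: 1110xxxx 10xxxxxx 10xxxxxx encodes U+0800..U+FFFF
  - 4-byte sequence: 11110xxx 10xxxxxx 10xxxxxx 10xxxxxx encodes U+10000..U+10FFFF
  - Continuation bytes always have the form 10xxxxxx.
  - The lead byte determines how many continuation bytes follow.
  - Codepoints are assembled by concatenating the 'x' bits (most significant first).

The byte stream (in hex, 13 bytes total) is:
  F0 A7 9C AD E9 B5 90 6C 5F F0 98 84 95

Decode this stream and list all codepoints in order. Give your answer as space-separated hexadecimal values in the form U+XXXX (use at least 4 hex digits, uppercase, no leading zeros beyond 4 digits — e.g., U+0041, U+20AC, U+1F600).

Byte[0]=F0: 4-byte lead, need 3 cont bytes. acc=0x0
Byte[1]=A7: continuation. acc=(acc<<6)|0x27=0x27
Byte[2]=9C: continuation. acc=(acc<<6)|0x1C=0x9DC
Byte[3]=AD: continuation. acc=(acc<<6)|0x2D=0x2772D
Completed: cp=U+2772D (starts at byte 0)
Byte[4]=E9: 3-byte lead, need 2 cont bytes. acc=0x9
Byte[5]=B5: continuation. acc=(acc<<6)|0x35=0x275
Byte[6]=90: continuation. acc=(acc<<6)|0x10=0x9D50
Completed: cp=U+9D50 (starts at byte 4)
Byte[7]=6C: 1-byte ASCII. cp=U+006C
Byte[8]=5F: 1-byte ASCII. cp=U+005F
Byte[9]=F0: 4-byte lead, need 3 cont bytes. acc=0x0
Byte[10]=98: continuation. acc=(acc<<6)|0x18=0x18
Byte[11]=84: continuation. acc=(acc<<6)|0x04=0x604
Byte[12]=95: continuation. acc=(acc<<6)|0x15=0x18115
Completed: cp=U+18115 (starts at byte 9)

Answer: U+2772D U+9D50 U+006C U+005F U+18115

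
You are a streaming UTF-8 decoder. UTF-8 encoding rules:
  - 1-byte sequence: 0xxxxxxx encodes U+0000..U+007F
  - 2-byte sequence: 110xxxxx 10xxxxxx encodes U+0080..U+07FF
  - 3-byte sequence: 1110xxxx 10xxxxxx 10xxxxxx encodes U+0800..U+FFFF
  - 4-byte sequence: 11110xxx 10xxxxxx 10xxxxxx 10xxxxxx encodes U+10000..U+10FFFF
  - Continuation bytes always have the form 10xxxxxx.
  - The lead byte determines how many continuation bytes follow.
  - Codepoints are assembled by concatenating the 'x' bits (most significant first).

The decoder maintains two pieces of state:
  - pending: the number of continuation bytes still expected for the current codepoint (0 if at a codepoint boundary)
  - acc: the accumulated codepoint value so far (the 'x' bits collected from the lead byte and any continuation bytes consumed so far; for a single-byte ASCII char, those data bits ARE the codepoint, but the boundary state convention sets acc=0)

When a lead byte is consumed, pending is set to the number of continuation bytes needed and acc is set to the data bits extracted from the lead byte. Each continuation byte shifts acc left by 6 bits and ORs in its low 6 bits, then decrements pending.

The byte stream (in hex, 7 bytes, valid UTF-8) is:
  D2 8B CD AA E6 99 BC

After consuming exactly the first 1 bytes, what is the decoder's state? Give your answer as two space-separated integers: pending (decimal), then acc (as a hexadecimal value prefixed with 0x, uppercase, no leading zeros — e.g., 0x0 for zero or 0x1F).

Answer: 1 0x12

Derivation:
Byte[0]=D2: 2-byte lead. pending=1, acc=0x12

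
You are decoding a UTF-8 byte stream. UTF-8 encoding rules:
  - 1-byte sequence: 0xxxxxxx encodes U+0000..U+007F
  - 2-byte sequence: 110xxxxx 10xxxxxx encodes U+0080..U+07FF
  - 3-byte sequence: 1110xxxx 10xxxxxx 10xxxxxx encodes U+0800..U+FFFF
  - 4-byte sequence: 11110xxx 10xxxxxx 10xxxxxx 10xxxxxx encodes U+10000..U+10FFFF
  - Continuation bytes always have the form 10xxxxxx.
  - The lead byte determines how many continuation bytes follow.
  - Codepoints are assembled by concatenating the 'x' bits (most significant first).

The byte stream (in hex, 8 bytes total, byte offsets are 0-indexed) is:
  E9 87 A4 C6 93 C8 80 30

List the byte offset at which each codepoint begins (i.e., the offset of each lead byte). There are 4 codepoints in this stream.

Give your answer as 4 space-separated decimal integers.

Answer: 0 3 5 7

Derivation:
Byte[0]=E9: 3-byte lead, need 2 cont bytes. acc=0x9
Byte[1]=87: continuation. acc=(acc<<6)|0x07=0x247
Byte[2]=A4: continuation. acc=(acc<<6)|0x24=0x91E4
Completed: cp=U+91E4 (starts at byte 0)
Byte[3]=C6: 2-byte lead, need 1 cont bytes. acc=0x6
Byte[4]=93: continuation. acc=(acc<<6)|0x13=0x193
Completed: cp=U+0193 (starts at byte 3)
Byte[5]=C8: 2-byte lead, need 1 cont bytes. acc=0x8
Byte[6]=80: continuation. acc=(acc<<6)|0x00=0x200
Completed: cp=U+0200 (starts at byte 5)
Byte[7]=30: 1-byte ASCII. cp=U+0030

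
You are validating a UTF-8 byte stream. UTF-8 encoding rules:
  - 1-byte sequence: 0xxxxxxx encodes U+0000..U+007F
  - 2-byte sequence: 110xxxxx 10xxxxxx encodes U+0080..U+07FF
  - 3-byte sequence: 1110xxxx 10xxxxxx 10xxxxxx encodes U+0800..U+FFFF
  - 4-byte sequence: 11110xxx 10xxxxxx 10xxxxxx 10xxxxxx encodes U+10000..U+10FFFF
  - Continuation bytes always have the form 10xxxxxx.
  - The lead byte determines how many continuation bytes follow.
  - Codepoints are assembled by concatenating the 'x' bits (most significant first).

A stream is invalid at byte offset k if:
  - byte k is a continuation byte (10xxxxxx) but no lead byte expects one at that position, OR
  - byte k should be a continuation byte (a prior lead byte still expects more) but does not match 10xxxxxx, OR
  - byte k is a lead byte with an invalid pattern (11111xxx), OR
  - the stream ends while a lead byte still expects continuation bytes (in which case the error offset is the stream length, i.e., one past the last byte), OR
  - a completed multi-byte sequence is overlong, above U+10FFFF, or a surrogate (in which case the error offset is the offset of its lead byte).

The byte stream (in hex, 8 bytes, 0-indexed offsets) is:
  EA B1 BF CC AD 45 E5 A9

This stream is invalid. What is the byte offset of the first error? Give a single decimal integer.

Answer: 8

Derivation:
Byte[0]=EA: 3-byte lead, need 2 cont bytes. acc=0xA
Byte[1]=B1: continuation. acc=(acc<<6)|0x31=0x2B1
Byte[2]=BF: continuation. acc=(acc<<6)|0x3F=0xAC7F
Completed: cp=U+AC7F (starts at byte 0)
Byte[3]=CC: 2-byte lead, need 1 cont bytes. acc=0xC
Byte[4]=AD: continuation. acc=(acc<<6)|0x2D=0x32D
Completed: cp=U+032D (starts at byte 3)
Byte[5]=45: 1-byte ASCII. cp=U+0045
Byte[6]=E5: 3-byte lead, need 2 cont bytes. acc=0x5
Byte[7]=A9: continuation. acc=(acc<<6)|0x29=0x169
Byte[8]: stream ended, expected continuation. INVALID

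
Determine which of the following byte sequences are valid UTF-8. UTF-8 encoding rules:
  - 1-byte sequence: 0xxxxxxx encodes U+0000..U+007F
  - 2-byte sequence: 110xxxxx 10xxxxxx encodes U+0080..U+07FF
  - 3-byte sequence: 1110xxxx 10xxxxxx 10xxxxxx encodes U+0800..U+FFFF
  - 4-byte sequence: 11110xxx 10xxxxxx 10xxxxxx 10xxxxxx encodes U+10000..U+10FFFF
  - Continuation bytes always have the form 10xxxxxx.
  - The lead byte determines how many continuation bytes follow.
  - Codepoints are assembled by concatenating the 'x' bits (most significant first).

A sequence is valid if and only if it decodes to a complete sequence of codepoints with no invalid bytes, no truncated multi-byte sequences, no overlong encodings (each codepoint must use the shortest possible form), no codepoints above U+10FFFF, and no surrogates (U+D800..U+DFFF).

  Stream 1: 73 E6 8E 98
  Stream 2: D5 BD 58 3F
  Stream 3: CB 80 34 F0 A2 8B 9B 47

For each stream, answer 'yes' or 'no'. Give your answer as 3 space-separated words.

Answer: yes yes yes

Derivation:
Stream 1: decodes cleanly. VALID
Stream 2: decodes cleanly. VALID
Stream 3: decodes cleanly. VALID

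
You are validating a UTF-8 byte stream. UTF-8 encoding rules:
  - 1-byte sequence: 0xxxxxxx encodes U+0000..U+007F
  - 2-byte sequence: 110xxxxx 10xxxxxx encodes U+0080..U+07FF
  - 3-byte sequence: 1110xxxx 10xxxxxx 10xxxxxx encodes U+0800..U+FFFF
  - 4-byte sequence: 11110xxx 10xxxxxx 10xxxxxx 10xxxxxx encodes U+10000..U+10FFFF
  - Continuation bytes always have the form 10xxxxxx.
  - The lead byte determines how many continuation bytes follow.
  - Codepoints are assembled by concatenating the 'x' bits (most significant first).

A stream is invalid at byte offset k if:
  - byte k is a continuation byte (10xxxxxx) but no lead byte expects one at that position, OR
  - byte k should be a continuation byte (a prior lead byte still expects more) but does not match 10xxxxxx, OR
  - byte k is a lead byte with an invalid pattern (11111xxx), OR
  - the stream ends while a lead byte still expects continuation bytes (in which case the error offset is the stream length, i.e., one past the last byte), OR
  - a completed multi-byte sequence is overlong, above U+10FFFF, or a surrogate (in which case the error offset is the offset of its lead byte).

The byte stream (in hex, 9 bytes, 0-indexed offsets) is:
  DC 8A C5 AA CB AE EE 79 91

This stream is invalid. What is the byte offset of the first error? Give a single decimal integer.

Answer: 7

Derivation:
Byte[0]=DC: 2-byte lead, need 1 cont bytes. acc=0x1C
Byte[1]=8A: continuation. acc=(acc<<6)|0x0A=0x70A
Completed: cp=U+070A (starts at byte 0)
Byte[2]=C5: 2-byte lead, need 1 cont bytes. acc=0x5
Byte[3]=AA: continuation. acc=(acc<<6)|0x2A=0x16A
Completed: cp=U+016A (starts at byte 2)
Byte[4]=CB: 2-byte lead, need 1 cont bytes. acc=0xB
Byte[5]=AE: continuation. acc=(acc<<6)|0x2E=0x2EE
Completed: cp=U+02EE (starts at byte 4)
Byte[6]=EE: 3-byte lead, need 2 cont bytes. acc=0xE
Byte[7]=79: expected 10xxxxxx continuation. INVALID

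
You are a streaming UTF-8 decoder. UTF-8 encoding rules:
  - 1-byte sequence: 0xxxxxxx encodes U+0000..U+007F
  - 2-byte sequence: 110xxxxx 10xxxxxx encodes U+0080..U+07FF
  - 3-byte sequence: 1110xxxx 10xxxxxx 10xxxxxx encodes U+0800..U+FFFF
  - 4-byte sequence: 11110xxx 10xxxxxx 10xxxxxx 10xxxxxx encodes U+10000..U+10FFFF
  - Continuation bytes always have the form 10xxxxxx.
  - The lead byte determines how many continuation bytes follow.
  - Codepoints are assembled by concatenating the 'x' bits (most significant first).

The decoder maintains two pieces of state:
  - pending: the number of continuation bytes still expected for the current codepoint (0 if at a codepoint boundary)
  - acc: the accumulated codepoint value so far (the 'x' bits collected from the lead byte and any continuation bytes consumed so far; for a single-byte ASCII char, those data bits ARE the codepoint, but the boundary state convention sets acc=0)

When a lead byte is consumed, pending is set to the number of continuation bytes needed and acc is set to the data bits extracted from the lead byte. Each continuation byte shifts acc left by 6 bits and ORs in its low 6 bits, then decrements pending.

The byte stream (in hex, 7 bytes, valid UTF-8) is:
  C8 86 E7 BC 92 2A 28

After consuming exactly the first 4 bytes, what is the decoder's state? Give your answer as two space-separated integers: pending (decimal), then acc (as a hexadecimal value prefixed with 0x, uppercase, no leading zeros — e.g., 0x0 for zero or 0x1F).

Answer: 1 0x1FC

Derivation:
Byte[0]=C8: 2-byte lead. pending=1, acc=0x8
Byte[1]=86: continuation. acc=(acc<<6)|0x06=0x206, pending=0
Byte[2]=E7: 3-byte lead. pending=2, acc=0x7
Byte[3]=BC: continuation. acc=(acc<<6)|0x3C=0x1FC, pending=1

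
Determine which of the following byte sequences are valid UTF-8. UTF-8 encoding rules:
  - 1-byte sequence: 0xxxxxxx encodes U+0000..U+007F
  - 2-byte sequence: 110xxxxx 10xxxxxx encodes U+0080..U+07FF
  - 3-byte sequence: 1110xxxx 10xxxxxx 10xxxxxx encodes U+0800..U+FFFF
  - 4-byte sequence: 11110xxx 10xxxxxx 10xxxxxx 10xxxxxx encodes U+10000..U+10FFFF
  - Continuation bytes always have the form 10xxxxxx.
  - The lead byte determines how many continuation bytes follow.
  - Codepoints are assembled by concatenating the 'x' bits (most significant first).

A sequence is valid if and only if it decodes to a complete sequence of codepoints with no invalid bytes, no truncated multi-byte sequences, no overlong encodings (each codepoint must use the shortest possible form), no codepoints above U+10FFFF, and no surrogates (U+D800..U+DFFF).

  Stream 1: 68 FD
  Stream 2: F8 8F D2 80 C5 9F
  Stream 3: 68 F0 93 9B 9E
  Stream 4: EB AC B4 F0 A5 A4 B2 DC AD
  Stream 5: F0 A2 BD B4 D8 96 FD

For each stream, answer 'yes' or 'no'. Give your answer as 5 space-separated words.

Answer: no no yes yes no

Derivation:
Stream 1: error at byte offset 1. INVALID
Stream 2: error at byte offset 0. INVALID
Stream 3: decodes cleanly. VALID
Stream 4: decodes cleanly. VALID
Stream 5: error at byte offset 6. INVALID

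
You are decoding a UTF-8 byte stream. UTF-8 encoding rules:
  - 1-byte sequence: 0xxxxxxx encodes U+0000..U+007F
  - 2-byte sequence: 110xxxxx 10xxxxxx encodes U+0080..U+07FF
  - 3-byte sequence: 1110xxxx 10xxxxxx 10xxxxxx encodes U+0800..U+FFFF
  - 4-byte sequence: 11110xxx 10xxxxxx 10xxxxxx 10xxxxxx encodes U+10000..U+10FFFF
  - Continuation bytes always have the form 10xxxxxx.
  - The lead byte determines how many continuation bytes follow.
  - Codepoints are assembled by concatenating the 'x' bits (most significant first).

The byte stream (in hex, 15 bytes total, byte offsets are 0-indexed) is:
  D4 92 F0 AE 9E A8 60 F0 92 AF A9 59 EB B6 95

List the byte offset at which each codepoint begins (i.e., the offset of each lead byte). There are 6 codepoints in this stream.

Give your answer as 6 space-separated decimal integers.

Answer: 0 2 6 7 11 12

Derivation:
Byte[0]=D4: 2-byte lead, need 1 cont bytes. acc=0x14
Byte[1]=92: continuation. acc=(acc<<6)|0x12=0x512
Completed: cp=U+0512 (starts at byte 0)
Byte[2]=F0: 4-byte lead, need 3 cont bytes. acc=0x0
Byte[3]=AE: continuation. acc=(acc<<6)|0x2E=0x2E
Byte[4]=9E: continuation. acc=(acc<<6)|0x1E=0xB9E
Byte[5]=A8: continuation. acc=(acc<<6)|0x28=0x2E7A8
Completed: cp=U+2E7A8 (starts at byte 2)
Byte[6]=60: 1-byte ASCII. cp=U+0060
Byte[7]=F0: 4-byte lead, need 3 cont bytes. acc=0x0
Byte[8]=92: continuation. acc=(acc<<6)|0x12=0x12
Byte[9]=AF: continuation. acc=(acc<<6)|0x2F=0x4AF
Byte[10]=A9: continuation. acc=(acc<<6)|0x29=0x12BE9
Completed: cp=U+12BE9 (starts at byte 7)
Byte[11]=59: 1-byte ASCII. cp=U+0059
Byte[12]=EB: 3-byte lead, need 2 cont bytes. acc=0xB
Byte[13]=B6: continuation. acc=(acc<<6)|0x36=0x2F6
Byte[14]=95: continuation. acc=(acc<<6)|0x15=0xBD95
Completed: cp=U+BD95 (starts at byte 12)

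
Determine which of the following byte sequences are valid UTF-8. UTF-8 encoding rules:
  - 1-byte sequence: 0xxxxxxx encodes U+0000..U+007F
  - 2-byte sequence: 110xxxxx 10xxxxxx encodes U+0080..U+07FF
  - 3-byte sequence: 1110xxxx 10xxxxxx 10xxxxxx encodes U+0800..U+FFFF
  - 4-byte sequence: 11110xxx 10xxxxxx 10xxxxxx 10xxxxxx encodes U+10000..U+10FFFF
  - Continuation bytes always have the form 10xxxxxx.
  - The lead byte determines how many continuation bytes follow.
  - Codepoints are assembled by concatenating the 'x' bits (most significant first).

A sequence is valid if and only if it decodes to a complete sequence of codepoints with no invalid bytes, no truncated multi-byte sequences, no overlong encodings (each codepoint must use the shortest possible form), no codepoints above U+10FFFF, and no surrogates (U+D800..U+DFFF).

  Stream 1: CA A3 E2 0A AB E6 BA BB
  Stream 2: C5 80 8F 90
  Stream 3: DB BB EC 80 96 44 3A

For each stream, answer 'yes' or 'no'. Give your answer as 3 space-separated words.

Stream 1: error at byte offset 3. INVALID
Stream 2: error at byte offset 2. INVALID
Stream 3: decodes cleanly. VALID

Answer: no no yes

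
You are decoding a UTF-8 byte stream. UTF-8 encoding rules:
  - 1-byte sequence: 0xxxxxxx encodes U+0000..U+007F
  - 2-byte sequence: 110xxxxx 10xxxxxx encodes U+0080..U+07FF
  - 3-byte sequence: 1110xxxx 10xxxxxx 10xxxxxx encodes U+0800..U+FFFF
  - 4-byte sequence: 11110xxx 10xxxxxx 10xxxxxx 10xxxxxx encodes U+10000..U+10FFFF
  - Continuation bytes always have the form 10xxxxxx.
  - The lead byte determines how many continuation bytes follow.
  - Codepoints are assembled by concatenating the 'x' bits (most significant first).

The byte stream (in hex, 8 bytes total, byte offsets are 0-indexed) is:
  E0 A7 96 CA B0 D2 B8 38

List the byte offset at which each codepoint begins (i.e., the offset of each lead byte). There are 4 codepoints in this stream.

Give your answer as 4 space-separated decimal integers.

Answer: 0 3 5 7

Derivation:
Byte[0]=E0: 3-byte lead, need 2 cont bytes. acc=0x0
Byte[1]=A7: continuation. acc=(acc<<6)|0x27=0x27
Byte[2]=96: continuation. acc=(acc<<6)|0x16=0x9D6
Completed: cp=U+09D6 (starts at byte 0)
Byte[3]=CA: 2-byte lead, need 1 cont bytes. acc=0xA
Byte[4]=B0: continuation. acc=(acc<<6)|0x30=0x2B0
Completed: cp=U+02B0 (starts at byte 3)
Byte[5]=D2: 2-byte lead, need 1 cont bytes. acc=0x12
Byte[6]=B8: continuation. acc=(acc<<6)|0x38=0x4B8
Completed: cp=U+04B8 (starts at byte 5)
Byte[7]=38: 1-byte ASCII. cp=U+0038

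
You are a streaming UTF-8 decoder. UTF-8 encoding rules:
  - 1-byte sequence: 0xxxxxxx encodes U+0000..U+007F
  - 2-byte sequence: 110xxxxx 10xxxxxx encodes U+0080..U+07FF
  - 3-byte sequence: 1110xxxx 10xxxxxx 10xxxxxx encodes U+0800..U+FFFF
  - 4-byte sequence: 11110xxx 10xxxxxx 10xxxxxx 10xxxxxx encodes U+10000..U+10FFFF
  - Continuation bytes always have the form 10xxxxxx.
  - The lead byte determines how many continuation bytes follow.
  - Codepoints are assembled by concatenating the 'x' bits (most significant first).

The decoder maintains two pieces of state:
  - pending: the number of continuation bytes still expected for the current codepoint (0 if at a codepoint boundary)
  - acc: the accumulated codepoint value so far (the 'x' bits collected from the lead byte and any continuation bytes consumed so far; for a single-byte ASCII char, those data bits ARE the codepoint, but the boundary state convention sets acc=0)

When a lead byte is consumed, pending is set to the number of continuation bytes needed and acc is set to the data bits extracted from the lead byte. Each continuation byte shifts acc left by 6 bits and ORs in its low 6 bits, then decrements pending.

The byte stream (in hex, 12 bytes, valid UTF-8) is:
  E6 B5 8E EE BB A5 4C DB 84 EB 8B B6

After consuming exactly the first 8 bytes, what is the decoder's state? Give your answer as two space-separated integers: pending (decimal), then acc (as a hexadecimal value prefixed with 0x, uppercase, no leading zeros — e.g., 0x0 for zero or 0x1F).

Byte[0]=E6: 3-byte lead. pending=2, acc=0x6
Byte[1]=B5: continuation. acc=(acc<<6)|0x35=0x1B5, pending=1
Byte[2]=8E: continuation. acc=(acc<<6)|0x0E=0x6D4E, pending=0
Byte[3]=EE: 3-byte lead. pending=2, acc=0xE
Byte[4]=BB: continuation. acc=(acc<<6)|0x3B=0x3BB, pending=1
Byte[5]=A5: continuation. acc=(acc<<6)|0x25=0xEEE5, pending=0
Byte[6]=4C: 1-byte. pending=0, acc=0x0
Byte[7]=DB: 2-byte lead. pending=1, acc=0x1B

Answer: 1 0x1B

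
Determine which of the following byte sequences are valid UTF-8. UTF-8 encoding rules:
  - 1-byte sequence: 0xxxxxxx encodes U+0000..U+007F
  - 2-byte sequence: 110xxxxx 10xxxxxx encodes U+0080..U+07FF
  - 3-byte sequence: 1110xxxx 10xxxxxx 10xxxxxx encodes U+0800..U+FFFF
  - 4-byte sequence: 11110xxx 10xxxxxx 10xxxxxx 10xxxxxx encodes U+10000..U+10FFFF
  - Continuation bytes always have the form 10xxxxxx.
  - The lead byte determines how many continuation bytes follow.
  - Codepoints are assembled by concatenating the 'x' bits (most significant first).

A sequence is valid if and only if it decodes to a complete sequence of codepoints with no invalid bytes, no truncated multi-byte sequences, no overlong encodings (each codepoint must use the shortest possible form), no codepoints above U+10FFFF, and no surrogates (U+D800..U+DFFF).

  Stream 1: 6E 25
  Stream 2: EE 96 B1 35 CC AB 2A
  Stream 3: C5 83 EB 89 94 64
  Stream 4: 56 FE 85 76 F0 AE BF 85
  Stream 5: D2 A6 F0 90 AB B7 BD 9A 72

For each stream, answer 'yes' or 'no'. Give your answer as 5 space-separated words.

Stream 1: decodes cleanly. VALID
Stream 2: decodes cleanly. VALID
Stream 3: decodes cleanly. VALID
Stream 4: error at byte offset 1. INVALID
Stream 5: error at byte offset 6. INVALID

Answer: yes yes yes no no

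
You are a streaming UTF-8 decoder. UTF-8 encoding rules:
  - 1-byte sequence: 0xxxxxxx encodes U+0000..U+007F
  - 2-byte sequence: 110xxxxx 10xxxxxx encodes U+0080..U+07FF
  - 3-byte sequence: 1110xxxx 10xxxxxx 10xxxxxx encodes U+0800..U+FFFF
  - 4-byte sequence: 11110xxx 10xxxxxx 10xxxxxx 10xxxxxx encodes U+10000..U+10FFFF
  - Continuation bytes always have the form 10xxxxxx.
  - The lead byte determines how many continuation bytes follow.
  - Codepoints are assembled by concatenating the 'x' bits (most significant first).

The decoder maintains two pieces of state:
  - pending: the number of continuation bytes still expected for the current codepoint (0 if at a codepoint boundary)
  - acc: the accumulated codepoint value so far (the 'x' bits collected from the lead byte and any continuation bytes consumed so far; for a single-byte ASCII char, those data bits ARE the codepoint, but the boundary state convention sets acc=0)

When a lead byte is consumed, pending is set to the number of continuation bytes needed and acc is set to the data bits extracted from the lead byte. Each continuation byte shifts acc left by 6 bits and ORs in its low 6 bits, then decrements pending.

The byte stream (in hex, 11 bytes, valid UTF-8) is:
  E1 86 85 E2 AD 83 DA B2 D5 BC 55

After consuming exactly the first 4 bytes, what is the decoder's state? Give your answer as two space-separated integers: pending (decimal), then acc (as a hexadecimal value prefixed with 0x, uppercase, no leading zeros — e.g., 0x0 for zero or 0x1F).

Byte[0]=E1: 3-byte lead. pending=2, acc=0x1
Byte[1]=86: continuation. acc=(acc<<6)|0x06=0x46, pending=1
Byte[2]=85: continuation. acc=(acc<<6)|0x05=0x1185, pending=0
Byte[3]=E2: 3-byte lead. pending=2, acc=0x2

Answer: 2 0x2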